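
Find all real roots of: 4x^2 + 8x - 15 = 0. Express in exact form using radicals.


Using the quadratic formula: x = (-b ± sqrt(b^2 - 4ac)) / (2a)
Here a = 4, b = 8, c = -15
Discriminant = b^2 - 4ac = 8^2 - 4(4)(-15) = 64 + 240 = 304
Since discriminant = 304 > 0, there are two real roots.
x = (-8 ± 4*sqrt(19)) / 8
Simplifying: x = (-2 ± sqrt(19)) / 2
Numerically: x ≈ 1.1794 or x ≈ -3.1794

x = (-2 + sqrt(19)) / 2 or x = (-2 - sqrt(19)) / 2


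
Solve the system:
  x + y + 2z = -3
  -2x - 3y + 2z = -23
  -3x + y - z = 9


Using Cramer's rule. Expand each determinant along the first row.
D  = 1*[(-3)*(-1) - 2*1] - 1*[(-2)*(-1) - 2*(-3)] + 2*[(-2)*1 - (-3)*(-3)]
  = 1*(1) - 1*(8) + 2*(-11) = -29
Dx = (-3)*[(-3)*(-1) - 2*1] - 1*[(-23)*(-1) - 2*9] + 2*[(-23)*1 - (-3)*9]
  = (-3)*(1) - 1*(5) + 2*(4) = 0
Dy = 1*[(-23)*(-1) - 2*9] - (-3)*[(-2)*(-1) - 2*(-3)] + 2*[(-2)*9 - (-23)*(-3)]
  = 1*(5) - (-3)*(8) + 2*(-87) = -145
Dz = 1*[(-3)*9 - (-23)*1] - 1*[(-2)*9 - (-23)*(-3)] + (-3)*[(-2)*1 - (-3)*(-3)]
  = 1*(-4) - 1*(-87) + (-3)*(-11) = 116
x = Dx/D = 0/-29 = 0, y = Dy/D = -145/-29 = 5, z = Dz/D = 116/-29 = -4
Check eq1: (1)(0) + (1)(5) + (2)(-4) = -3 = -3 ✓
Check eq2: (-2)(0) + (-3)(5) + (2)(-4) = -23 = -23 ✓
Check eq3: (-3)(0) + (1)(5) + (-1)(-4) = 9 = 9 ✓

x = 0, y = 5, z = -4


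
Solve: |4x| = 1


An absolute value equation |expr| = 1 gives two cases:
Case 1: 4x = 1
  4x = 1, so x = 1/4
Case 2: 4x = -1
  4x = -1, so x = -1/4

x = -1/4, x = 1/4


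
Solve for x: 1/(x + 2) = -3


Multiply both sides by (x + 2): 1 = -3(x + 2)
Distribute: 1 = -3x - 6
-3x = 1 + 6 = 7
x = -7/3

x = -7/3


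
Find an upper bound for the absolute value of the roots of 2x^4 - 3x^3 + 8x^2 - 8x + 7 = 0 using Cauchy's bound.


Cauchy's bound: all roots r satisfy |r| <= 1 + max(|a_i/a_n|) for i = 0,...,n-1
where a_n is the leading coefficient.

Coefficients: [2, -3, 8, -8, 7]
Leading coefficient a_n = 2
Ratios |a_i/a_n|: 3/2, 4, 4, 7/2
Maximum ratio: 4
Cauchy's bound: |r| <= 1 + 4 = 5

Upper bound = 5


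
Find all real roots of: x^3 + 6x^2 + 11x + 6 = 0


Let p(x) = x^3 + 6x^2 + 11x + 6. By the rational root theorem (leading coefficient 1), any rational root is an integer divisor of 6: try ±1, ±2, ... in turn.
Test x = 1: value = 24 ≠ 0.
Test x = -1: value = 0 ✓, so (x + 1) is a factor.
Synthetic division by (x + 1): bring down 1; 1(-1) + 6 = 5; 5(-1) + 11 = 6; 6(-1) + 6 = 0 → quotient x^2 + 5x + 6, remainder 0.
Solve the quadratic x^2 + 5x + 6 = 0: discriminant = 5^2 - 4(1)(6) = 25 - 24 = 1.
sqrt(1) = 1, so x = (-5 ± 1)/2: x = -2 or x = -3.

x = -3, x = -2, x = -1


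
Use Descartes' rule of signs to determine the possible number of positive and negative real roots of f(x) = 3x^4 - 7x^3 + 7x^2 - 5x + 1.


Descartes' rule of signs:

For positive roots, count sign changes in f(x) = 3x^4 - 7x^3 + 7x^2 - 5x + 1:
Signs of coefficients: +, -, +, -, +
Number of sign changes: 4
Possible positive real roots: 4, 2, 0

For negative roots, examine f(-x) = 3x^4 + 7x^3 + 7x^2 + 5x + 1:
Signs of coefficients: +, +, +, +, +
Number of sign changes: 0
Possible negative real roots: 0

Positive roots: 4 or 2 or 0; Negative roots: 0


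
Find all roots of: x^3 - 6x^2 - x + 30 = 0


Let p(x) = x^3 - 6x^2 - x + 30. By the rational root theorem (leading coefficient 1), any rational root is an integer divisor of 30: try ±1, ±2, ... in turn.
Test x = 1: value = 24 ≠ 0.
Test x = -1: value = 24 ≠ 0.
Test x = 2: value = 12 ≠ 0.
Test x = -2: value = 0 ✓, so (x + 2) is a factor.
Synthetic division by (x + 2): bring down 1; 1(-2) - 6 = -8; (-8)(-2) - 1 = 15; 15(-2) + 30 = 0 → quotient x^2 - 8x + 15, remainder 0.
Solve the quadratic x^2 - 8x + 15 = 0: discriminant = (-8)^2 - 4(1)(15) = 64 - 60 = 4.
sqrt(4) = 2, so x = (8 ± 2)/2: x = 5 or x = 3.
Collecting all roots found:

x = -2, x = 3, x = 5


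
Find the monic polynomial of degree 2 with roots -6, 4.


A monic polynomial with roots -6, 4 is:
p(x) = (x + 6)(x - 4)
After multiplying by (x + 6): x + 6
After multiplying by (x - 4): x^2 + 2x - 24

x^2 + 2x - 24


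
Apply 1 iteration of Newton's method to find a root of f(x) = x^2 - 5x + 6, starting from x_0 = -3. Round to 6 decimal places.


Newton's method: x_(n+1) = x_n - f(x_n)/f'(x_n)
f(x) = x^2 - 5x + 6
f'(x) = 2x - 5

Iteration 1:
  f(-3.000000) = 30.000000
  f'(-3.000000) = -11.000000
  x_1 = -3.000000 - (30.000000)/(-11.000000) = -0.272727

x_1 = -0.272727


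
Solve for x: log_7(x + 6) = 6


Convert to exponential form: x + 6 = 7^6 = 117649
x = 117649 - 6 = 117643
Check: log_7(117643 + 6) = log_7(117649) = log_7(117649) = 6 ✓

x = 117643


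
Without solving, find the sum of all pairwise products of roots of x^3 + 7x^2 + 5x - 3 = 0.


By Vieta's formulas for x^3 + bx^2 + cx + d = 0:
  r1 + r2 + r3 = -b/a = -7
  r1*r2 + r1*r3 + r2*r3 = c/a = 5
  r1*r2*r3 = -d/a = 3


Sum of pairwise products = 5


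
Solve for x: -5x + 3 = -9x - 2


Starting with: -5x + 3 = -9x - 2
Move all x terms to left: (-5 + 9)x = -2 - 3
Simplify: 4x = -5
Divide both sides by 4: x = -5/4

x = -5/4


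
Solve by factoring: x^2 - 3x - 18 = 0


We need two numbers that multiply to -18 and add to -3.
Those numbers are -6 and 3 (since (-6) * 3 = -18 and (-6) + 3 = -3).
So x^2 - 3x - 18 = (x - 6)(x + 3) = 0
Setting each factor to zero: x = 6 or x = -3

x = -3, x = 6


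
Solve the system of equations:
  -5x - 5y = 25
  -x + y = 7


Using Cramer's rule:
Determinant D = (-5)(1) - (-1)(-5) = -5 - 5 = -10
Dx = (25)(1) - (7)(-5) = 25 + 35 = 60
Dy = (-5)(7) - (-1)(25) = -35 + 25 = -10
x = Dx/D = 60/-10 = -6
y = Dy/D = -10/-10 = 1

x = -6, y = 1


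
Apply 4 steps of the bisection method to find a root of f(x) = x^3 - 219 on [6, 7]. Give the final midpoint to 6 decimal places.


f(x) = x^3 - 219
f(6) = -3 < 0
f(7) = 124 > 0

Step 1: midpoint = (6.000000 + 7.000000)/2 = 6.500000
  f(6.500000) = 55.625000
  f(mid) > 0, so root is in [6.000000, 6.500000]

Step 2: midpoint = (6.000000 + 6.500000)/2 = 6.250000
  f(6.250000) = 25.140625
  f(mid) > 0, so root is in [6.000000, 6.250000]

Step 3: midpoint = (6.000000 + 6.250000)/2 = 6.125000
  f(6.125000) = 10.783203
  f(mid) > 0, so root is in [6.000000, 6.125000]

Step 4: midpoint = (6.000000 + 6.125000)/2 = 6.062500
  f(6.062500) = 3.820557
  f(mid) > 0, so root is in [6.000000, 6.062500]

midpoint = 6.062500


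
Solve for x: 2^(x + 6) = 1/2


Express both sides with the same base.
1/2 = 2^(-1)
Since the bases match, equate exponents: x + 6 = -1
So x = -1 - (6) = -7

x = -7


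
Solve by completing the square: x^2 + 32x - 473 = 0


Start: x^2 + 32x - 473 = 0
Move constant: x^2 + 32x = 473
Half of 32 is 16, squared is 256
Add 256 to both sides: x^2 + 32x + 256 = 729
(x + 16)^2 = 729
x + 16 = ±27
x = -16 + 27 = 11 or x = -16 - 27 = -43

x = -43, x = 11


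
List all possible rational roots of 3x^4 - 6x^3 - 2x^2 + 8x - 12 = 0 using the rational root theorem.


Rational root theorem: possible roots are ±p/q where:
  p divides the constant term (-12): p ∈ {1, 2, 3, 4, 6, 12}
  q divides the leading coefficient (3): q ∈ {1, 3}

All possible rational roots: -12, -6, -4, -3, -2, -4/3, -1, -2/3, -1/3, 1/3, 2/3, 1, 4/3, 2, 3, 4, 6, 12

-12, -6, -4, -3, -2, -4/3, -1, -2/3, -1/3, 1/3, 2/3, 1, 4/3, 2, 3, 4, 6, 12


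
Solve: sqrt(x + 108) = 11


Square both sides: x + 108 = 11^2 = 121
x = 121 - 108 = 13
x = 13
Check: sqrt(1*13 + 108) = sqrt(121) = 11 ✓

x = 13


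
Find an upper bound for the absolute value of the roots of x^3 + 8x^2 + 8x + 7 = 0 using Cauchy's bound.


Cauchy's bound: all roots r satisfy |r| <= 1 + max(|a_i/a_n|) for i = 0,...,n-1
where a_n is the leading coefficient.

Coefficients: [1, 8, 8, 7]
Leading coefficient a_n = 1
Ratios |a_i/a_n|: 8, 8, 7
Maximum ratio: 8
Cauchy's bound: |r| <= 1 + 8 = 9

Upper bound = 9


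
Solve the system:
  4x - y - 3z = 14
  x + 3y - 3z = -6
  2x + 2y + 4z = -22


Using Cramer's rule. Expand each determinant along the first row.
D  = 4*[3*4 - (-3)*2] - (-1)*[1*4 - (-3)*2] + (-3)*[1*2 - 3*2]
  = 4*(18) - (-1)*(10) + (-3)*(-4) = 94
Dx = 14*[3*4 - (-3)*2] - (-1)*[(-6)*4 - (-3)*(-22)] + (-3)*[(-6)*2 - 3*(-22)]
  = 14*(18) - (-1)*(-90) + (-3)*(54) = 0
Dy = 4*[(-6)*4 - (-3)*(-22)] - 14*[1*4 - (-3)*2] + (-3)*[1*(-22) - (-6)*2]
  = 4*(-90) - 14*(10) + (-3)*(-10) = -470
Dz = 4*[3*(-22) - (-6)*2] - (-1)*[1*(-22) - (-6)*2] + 14*[1*2 - 3*2]
  = 4*(-54) - (-1)*(-10) + 14*(-4) = -282
x = Dx/D = 0/94 = 0, y = Dy/D = -470/94 = -5, z = Dz/D = -282/94 = -3
Check eq1: (4)(0) + (-1)(-5) + (-3)(-3) = 14 = 14 ✓
Check eq2: (1)(0) + (3)(-5) + (-3)(-3) = -6 = -6 ✓
Check eq3: (2)(0) + (2)(-5) + (4)(-3) = -22 = -22 ✓

x = 0, y = -5, z = -3


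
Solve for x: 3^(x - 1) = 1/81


Express both sides with the same base.
1/81 = 3^(-4)
Since the bases match, equate exponents: x - 1 = -4
So x = -4 - (-1) = -3

x = -3


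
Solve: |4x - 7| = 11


An absolute value equation |expr| = 11 gives two cases:
Case 1: 4x - 7 = 11
  4x = 18, so x = 9/2
Case 2: 4x - 7 = -11
  4x = -4, so x = -1

x = -1, x = 9/2


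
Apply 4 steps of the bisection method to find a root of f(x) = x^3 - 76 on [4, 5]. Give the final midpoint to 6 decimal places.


f(x) = x^3 - 76
f(4) = -12 < 0
f(5) = 49 > 0

Step 1: midpoint = (4.000000 + 5.000000)/2 = 4.500000
  f(4.500000) = 15.125000
  f(mid) > 0, so root is in [4.000000, 4.500000]

Step 2: midpoint = (4.000000 + 4.500000)/2 = 4.250000
  f(4.250000) = 0.765625
  f(mid) > 0, so root is in [4.000000, 4.250000]

Step 3: midpoint = (4.000000 + 4.250000)/2 = 4.125000
  f(4.125000) = -5.810547
  f(mid) < 0, so root is in [4.125000, 4.250000]

Step 4: midpoint = (4.125000 + 4.250000)/2 = 4.187500
  f(4.187500) = -2.571533
  f(mid) < 0, so root is in [4.187500, 4.250000]

midpoint = 4.187500


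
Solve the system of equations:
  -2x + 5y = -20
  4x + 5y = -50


Using Cramer's rule:
Determinant D = (-2)(5) - (4)(5) = -10 - 20 = -30
Dx = (-20)(5) - (-50)(5) = -100 + 250 = 150
Dy = (-2)(-50) - (4)(-20) = 100 + 80 = 180
x = Dx/D = 150/-30 = -5
y = Dy/D = 180/-30 = -6

x = -5, y = -6


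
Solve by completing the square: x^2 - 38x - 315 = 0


Start: x^2 - 38x - 315 = 0
Move constant: x^2 - 38x = 315
Half of -38 is -19, squared is 361
Add 361 to both sides: x^2 - 38x + 361 = 676
(x - 19)^2 = 676
x - 19 = ±26
x = 19 + 26 = 45 or x = 19 - 26 = -7

x = -7, x = 45


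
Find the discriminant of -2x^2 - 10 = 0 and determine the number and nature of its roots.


For ax^2 + bx + c = 0, discriminant D = b^2 - 4ac
Here a = -2, b = 0, c = -10
D = (0)^2 - 4(-2)(-10) = 0 - 80 = -80

D = -80 < 0
The equation has no real roots (2 complex conjugate roots).

Discriminant = -80, no real roots (2 complex conjugate roots)


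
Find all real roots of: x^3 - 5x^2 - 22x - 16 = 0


Let p(x) = x^3 - 5x^2 - 22x - 16. By the rational root theorem (leading coefficient 1), any rational root is an integer divisor of 16: try ±1, ±2, ... in turn.
Test x = 1: value = -42 ≠ 0.
Test x = -1: value = 0 ✓, so (x + 1) is a factor.
Synthetic division by (x + 1): bring down 1; 1(-1) - 5 = -6; (-6)(-1) - 22 = -16; (-16)(-1) - 16 = 0 → quotient x^2 - 6x - 16, remainder 0.
Solve the quadratic x^2 - 6x - 16 = 0: discriminant = (-6)^2 - 4(1)(-16) = 36 + 64 = 100.
sqrt(100) = 10, so x = (6 ± 10)/2: x = 8 or x = -2.

x = -2, x = -1, x = 8


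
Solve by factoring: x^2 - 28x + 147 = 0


We need two numbers that multiply to 147 and add to -28.
Those numbers are -21 and -7 (since (-21) * (-7) = 147 and (-21) + (-7) = -28).
So x^2 - 28x + 147 = (x - 21)(x - 7) = 0
Setting each factor to zero: x = 21 or x = 7

x = 7, x = 21


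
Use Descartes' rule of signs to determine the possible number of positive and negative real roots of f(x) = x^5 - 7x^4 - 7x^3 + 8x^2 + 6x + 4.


Descartes' rule of signs:

For positive roots, count sign changes in f(x) = x^5 - 7x^4 - 7x^3 + 8x^2 + 6x + 4:
Signs of coefficients: +, -, -, +, +, +
Number of sign changes: 2
Possible positive real roots: 2, 0

For negative roots, examine f(-x) = -x^5 - 7x^4 + 7x^3 + 8x^2 - 6x + 4:
Signs of coefficients: -, -, +, +, -, +
Number of sign changes: 3
Possible negative real roots: 3, 1

Positive roots: 2 or 0; Negative roots: 3 or 1


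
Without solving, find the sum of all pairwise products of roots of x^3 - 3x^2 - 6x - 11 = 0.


By Vieta's formulas for x^3 + bx^2 + cx + d = 0:
  r1 + r2 + r3 = -b/a = 3
  r1*r2 + r1*r3 + r2*r3 = c/a = -6
  r1*r2*r3 = -d/a = 11


Sum of pairwise products = -6


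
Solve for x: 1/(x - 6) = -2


Multiply both sides by (x - 6): 1 = -2(x - 6)
Distribute: 1 = -2x + 12
-2x = 1 - 12 = -11
x = 11/2

x = 11/2


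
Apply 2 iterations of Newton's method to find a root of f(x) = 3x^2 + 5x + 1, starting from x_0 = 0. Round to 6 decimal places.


Newton's method: x_(n+1) = x_n - f(x_n)/f'(x_n)
f(x) = 3x^2 + 5x + 1
f'(x) = 6x + 5

Iteration 1:
  f(0.000000) = 1.000000
  f'(0.000000) = 5.000000
  x_1 = 0.000000 - (1.000000)/(5.000000) = -0.200000

Iteration 2:
  f(-0.200000) = 0.120000
  f'(-0.200000) = 3.800000
  x_2 = -0.200000 - (0.120000)/(3.800000) = -0.231579

x_2 = -0.231579


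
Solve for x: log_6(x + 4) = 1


Convert to exponential form: x + 4 = 6^1 = 6
x = 6 - 4 = 2
Check: log_6(2 + 4) = log_6(6) = log_6(6) = 1 ✓

x = 2


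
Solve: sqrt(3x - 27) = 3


Square both sides: 3x - 27 = 3^2 = 9
3x = 9 + 27 = 36
x = 12
Check: sqrt(3*12 - 27) = sqrt(9) = 3 ✓

x = 12


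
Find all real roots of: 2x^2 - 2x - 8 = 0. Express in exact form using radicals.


Using the quadratic formula: x = (-b ± sqrt(b^2 - 4ac)) / (2a)
Here a = 2, b = -2, c = -8
Discriminant = b^2 - 4ac = (-2)^2 - 4(2)(-8) = 4 + 64 = 68
Since discriminant = 68 > 0, there are two real roots.
x = (2 ± 2*sqrt(17)) / 4
Simplifying: x = (1 ± sqrt(17)) / 2
Numerically: x ≈ 2.5616 or x ≈ -1.5616

x = (1 + sqrt(17)) / 2 or x = (1 - sqrt(17)) / 2


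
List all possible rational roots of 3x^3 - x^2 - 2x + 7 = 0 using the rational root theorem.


Rational root theorem: possible roots are ±p/q where:
  p divides the constant term (7): p ∈ {1, 7}
  q divides the leading coefficient (3): q ∈ {1, 3}

All possible rational roots: -7, -7/3, -1, -1/3, 1/3, 1, 7/3, 7

-7, -7/3, -1, -1/3, 1/3, 1, 7/3, 7


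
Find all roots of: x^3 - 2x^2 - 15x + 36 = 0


Let p(x) = x^3 - 2x^2 - 15x + 36. By the rational root theorem (leading coefficient 1), any rational root is an integer divisor of 36: try ±1, ±2, ... in turn.
Test x = 1: value = 20 ≠ 0.
Test x = -1: value = 48 ≠ 0.
Test x = 2: value = 6 ≠ 0.
Test x = -2: value = 50 ≠ 0.
Test x = 3: value = 0 ✓, so (x - 3) is a factor.
Synthetic division by (x - 3): bring down 1; 1(3) - 2 = 1; 1(3) - 15 = -12; (-12)(3) + 36 = 0 → quotient x^2 + x - 12, remainder 0.
Solve the quadratic x^2 + x - 12 = 0: discriminant = 1^2 - 4(1)(-12) = 1 + 48 = 49.
sqrt(49) = 7, so x = (-1 ± 7)/2: x = 3 or x = -4.
Collecting all roots found:

x = -4, x = 3 (multiplicity 2)


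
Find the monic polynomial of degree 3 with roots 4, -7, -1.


A monic polynomial with roots 4, -7, -1 is:
p(x) = (x - 4)(x + 7)(x + 1)
After multiplying by (x - 4): x - 4
After multiplying by (x + 7): x^2 + 3x - 28
After multiplying by (x + 1): x^3 + 4x^2 - 25x - 28

x^3 + 4x^2 - 25x - 28


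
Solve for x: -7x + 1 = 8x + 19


Starting with: -7x + 1 = 8x + 19
Move all x terms to left: (-7 - 8)x = 19 - 1
Simplify: -15x = 18
Divide both sides by -15: x = -6/5

x = -6/5


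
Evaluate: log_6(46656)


We need the exponent such that 6^? = 46656
6^6 = 46656
Therefore log_6(46656) = 6

6


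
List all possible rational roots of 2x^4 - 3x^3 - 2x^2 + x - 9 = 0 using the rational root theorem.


Rational root theorem: possible roots are ±p/q where:
  p divides the constant term (-9): p ∈ {1, 3, 9}
  q divides the leading coefficient (2): q ∈ {1, 2}

All possible rational roots: -9, -9/2, -3, -3/2, -1, -1/2, 1/2, 1, 3/2, 3, 9/2, 9

-9, -9/2, -3, -3/2, -1, -1/2, 1/2, 1, 3/2, 3, 9/2, 9


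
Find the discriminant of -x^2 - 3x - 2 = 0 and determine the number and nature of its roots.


For ax^2 + bx + c = 0, discriminant D = b^2 - 4ac
Here a = -1, b = -3, c = -2
D = (-3)^2 - 4(-1)(-2) = 9 - 8 = 1

D = 1 > 0 and is a perfect square (sqrt = 1)
The equation has 2 distinct real rational roots.

Discriminant = 1, 2 distinct real rational roots


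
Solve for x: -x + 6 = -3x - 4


Starting with: -x + 6 = -3x - 4
Move all x terms to left: (-1 + 3)x = -4 - 6
Simplify: 2x = -10
Divide both sides by 2: x = -5

x = -5


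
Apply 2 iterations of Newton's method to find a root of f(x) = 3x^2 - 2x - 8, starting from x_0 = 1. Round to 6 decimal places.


Newton's method: x_(n+1) = x_n - f(x_n)/f'(x_n)
f(x) = 3x^2 - 2x - 8
f'(x) = 6x - 2

Iteration 1:
  f(1.000000) = -7.000000
  f'(1.000000) = 4.000000
  x_1 = 1.000000 - (-7.000000)/(4.000000) = 2.750000

Iteration 2:
  f(2.750000) = 9.187500
  f'(2.750000) = 14.500000
  x_2 = 2.750000 - (9.187500)/(14.500000) = 2.116379

x_2 = 2.116379


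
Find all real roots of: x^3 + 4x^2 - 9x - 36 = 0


Let p(x) = x^3 + 4x^2 - 9x - 36. By the rational root theorem (leading coefficient 1), any rational root is an integer divisor of 36: try ±1, ±2, ... in turn.
Test x = 1: value = -40 ≠ 0.
Test x = -1: value = -24 ≠ 0.
Test x = 2: value = -30 ≠ 0.
Test x = -2: value = -10 ≠ 0.
Test x = 3: value = 0 ✓, so (x - 3) is a factor.
Synthetic division by (x - 3): bring down 1; 1(3) + 4 = 7; 7(3) - 9 = 12; 12(3) - 36 = 0 → quotient x^2 + 7x + 12, remainder 0.
Solve the quadratic x^2 + 7x + 12 = 0: discriminant = 7^2 - 4(1)(12) = 49 - 48 = 1.
sqrt(1) = 1, so x = (-7 ± 1)/2: x = -3 or x = -4.

x = -4, x = -3, x = 3


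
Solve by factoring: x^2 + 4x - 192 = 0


We need two numbers that multiply to -192 and add to 4.
Those numbers are 16 and -12 (since 16 * (-12) = -192 and 16 + (-12) = 4).
So x^2 + 4x - 192 = (x + 16)(x - 12) = 0
Setting each factor to zero: x = -16 or x = 12

x = -16, x = 12


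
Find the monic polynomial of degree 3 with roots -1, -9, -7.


A monic polynomial with roots -1, -9, -7 is:
p(x) = (x + 1)(x + 9)(x + 7)
After multiplying by (x + 1): x + 1
After multiplying by (x + 9): x^2 + 10x + 9
After multiplying by (x + 7): x^3 + 17x^2 + 79x + 63

x^3 + 17x^2 + 79x + 63


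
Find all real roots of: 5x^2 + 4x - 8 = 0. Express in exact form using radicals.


Using the quadratic formula: x = (-b ± sqrt(b^2 - 4ac)) / (2a)
Here a = 5, b = 4, c = -8
Discriminant = b^2 - 4ac = 4^2 - 4(5)(-8) = 16 + 160 = 176
Since discriminant = 176 > 0, there are two real roots.
x = (-4 ± 4*sqrt(11)) / 10
Simplifying: x = (-2 ± 2*sqrt(11)) / 5
Numerically: x ≈ 0.9266 or x ≈ -1.7266

x = (-2 + 2*sqrt(11)) / 5 or x = (-2 - 2*sqrt(11)) / 5


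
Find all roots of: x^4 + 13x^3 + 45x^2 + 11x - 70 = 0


Let p(x) = x^4 + 13x^3 + 45x^2 + 11x - 70. By the rational root theorem (leading coefficient 1), any rational root is an integer divisor of 70: try ±1, ±2, ... in turn.
Test x = 1: value = 0 ✓, so (x - 1) is a factor.
Synthetic division by (x - 1): bring down 1; 1(1) + 13 = 14; 14(1) + 45 = 59; 59(1) + 11 = 70; 70(1) - 70 = 0 → quotient x^3 + 14x^2 + 59x + 70, remainder 0.
Continue with the quotient x^3 + 14x^2 + 59x + 70 (candidates must divide 70; re-test x = 1 first in case it repeats).
Test x = 1: value = 144 ≠ 0.
Test x = -1: value = 24 ≠ 0.
Test x = 2: value = 252 ≠ 0.
Test x = -2: value = 0 ✓, so (x + 2) is a factor.
Synthetic division by (x + 2): bring down 1; 1(-2) + 14 = 12; 12(-2) + 59 = 35; 35(-2) + 70 = 0 → quotient x^2 + 12x + 35, remainder 0.
Solve the quadratic x^2 + 12x + 35 = 0: discriminant = 12^2 - 4(1)(35) = 144 - 140 = 4.
sqrt(4) = 2, so x = (-12 ± 2)/2: x = -5 or x = -7.
Collecting all roots found:

x = -7, x = -5, x = -2, x = 1


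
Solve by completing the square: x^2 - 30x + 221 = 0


Start: x^2 - 30x + 221 = 0
Move constant: x^2 - 30x = -221
Half of -30 is -15, squared is 225
Add 225 to both sides: x^2 - 30x + 225 = 4
(x - 15)^2 = 4
x - 15 = ±2
x = 15 + 2 = 17 or x = 15 - 2 = 13

x = 13, x = 17


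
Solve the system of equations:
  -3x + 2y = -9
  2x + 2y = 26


Using Cramer's rule:
Determinant D = (-3)(2) - (2)(2) = -6 - 4 = -10
Dx = (-9)(2) - (26)(2) = -18 - 52 = -70
Dy = (-3)(26) - (2)(-9) = -78 + 18 = -60
x = Dx/D = -70/-10 = 7
y = Dy/D = -60/-10 = 6

x = 7, y = 6


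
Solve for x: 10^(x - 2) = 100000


Express both sides with the same base.
100000 = 10^5
Since the bases match, equate exponents: x - 2 = 5
So x = 5 - (-2) = 7

x = 7


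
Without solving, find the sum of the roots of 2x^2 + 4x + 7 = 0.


By Vieta's formulas for ax^2 + bx + c = 0:
  Sum of roots = -b/a
  Product of roots = c/a

Here a = 2, b = 4, c = 7
Sum = -(4)/2 = -2
Product = 7/2 = 7/2

Sum = -2


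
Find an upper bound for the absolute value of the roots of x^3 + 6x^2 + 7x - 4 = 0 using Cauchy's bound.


Cauchy's bound: all roots r satisfy |r| <= 1 + max(|a_i/a_n|) for i = 0,...,n-1
where a_n is the leading coefficient.

Coefficients: [1, 6, 7, -4]
Leading coefficient a_n = 1
Ratios |a_i/a_n|: 6, 7, 4
Maximum ratio: 7
Cauchy's bound: |r| <= 1 + 7 = 8

Upper bound = 8


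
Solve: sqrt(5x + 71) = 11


Square both sides: 5x + 71 = 11^2 = 121
5x = 121 - 71 = 50
x = 10
Check: sqrt(5*10 + 71) = sqrt(121) = 11 ✓

x = 10


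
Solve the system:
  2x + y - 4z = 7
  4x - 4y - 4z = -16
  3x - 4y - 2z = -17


Using Cramer's rule. Expand each determinant along the first row.
D  = 2*[(-4)*(-2) - (-4)*(-4)] - 1*[4*(-2) - (-4)*3] + (-4)*[4*(-4) - (-4)*3]
  = 2*(-8) - 1*(4) + (-4)*(-4) = -4
Dx = 7*[(-4)*(-2) - (-4)*(-4)] - 1*[(-16)*(-2) - (-4)*(-17)] + (-4)*[(-16)*(-4) - (-4)*(-17)]
  = 7*(-8) - 1*(-36) + (-4)*(-4) = -4
Dy = 2*[(-16)*(-2) - (-4)*(-17)] - 7*[4*(-2) - (-4)*3] + (-4)*[4*(-17) - (-16)*3]
  = 2*(-36) - 7*(4) + (-4)*(-20) = -20
Dz = 2*[(-4)*(-17) - (-16)*(-4)] - 1*[4*(-17) - (-16)*3] + 7*[4*(-4) - (-4)*3]
  = 2*(4) - 1*(-20) + 7*(-4) = 0
x = Dx/D = -4/-4 = 1, y = Dy/D = -20/-4 = 5, z = Dz/D = 0/-4 = 0
Check eq1: (2)(1) + (1)(5) + (-4)(0) = 7 = 7 ✓
Check eq2: (4)(1) + (-4)(5) + (-4)(0) = -16 = -16 ✓
Check eq3: (3)(1) + (-4)(5) + (-2)(0) = -17 = -17 ✓

x = 1, y = 5, z = 0


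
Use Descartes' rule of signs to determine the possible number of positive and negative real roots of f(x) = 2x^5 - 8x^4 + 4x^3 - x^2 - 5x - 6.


Descartes' rule of signs:

For positive roots, count sign changes in f(x) = 2x^5 - 8x^4 + 4x^3 - x^2 - 5x - 6:
Signs of coefficients: +, -, +, -, -, -
Number of sign changes: 3
Possible positive real roots: 3, 1

For negative roots, examine f(-x) = -2x^5 - 8x^4 - 4x^3 - x^2 + 5x - 6:
Signs of coefficients: -, -, -, -, +, -
Number of sign changes: 2
Possible negative real roots: 2, 0

Positive roots: 3 or 1; Negative roots: 2 or 0


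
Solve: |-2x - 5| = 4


An absolute value equation |expr| = 4 gives two cases:
Case 1: -2x - 5 = 4
  -2x = 9, so x = -9/2
Case 2: -2x - 5 = -4
  -2x = 1, so x = -1/2

x = -9/2, x = -1/2


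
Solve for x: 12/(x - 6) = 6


Multiply both sides by (x - 6): 12 = 6(x - 6)
Distribute: 12 = 6x - 36
6x = 12 + 36 = 48
x = 8

x = 8


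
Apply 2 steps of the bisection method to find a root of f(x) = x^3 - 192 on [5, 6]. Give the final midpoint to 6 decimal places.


f(x) = x^3 - 192
f(5) = -67 < 0
f(6) = 24 > 0

Step 1: midpoint = (5.000000 + 6.000000)/2 = 5.500000
  f(5.500000) = -25.625000
  f(mid) < 0, so root is in [5.500000, 6.000000]

Step 2: midpoint = (5.500000 + 6.000000)/2 = 5.750000
  f(5.750000) = -1.890625
  f(mid) < 0, so root is in [5.750000, 6.000000]

midpoint = 5.750000


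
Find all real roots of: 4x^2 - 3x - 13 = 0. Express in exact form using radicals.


Using the quadratic formula: x = (-b ± sqrt(b^2 - 4ac)) / (2a)
Here a = 4, b = -3, c = -13
Discriminant = b^2 - 4ac = (-3)^2 - 4(4)(-13) = 9 + 208 = 217
Since discriminant = 217 > 0, there are two real roots.
x = (3 ± sqrt(217)) / 8
Numerically: x ≈ 2.2164 or x ≈ -1.4664

x = (3 + sqrt(217)) / 8 or x = (3 - sqrt(217)) / 8


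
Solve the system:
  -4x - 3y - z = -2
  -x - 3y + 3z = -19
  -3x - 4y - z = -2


Using Cramer's rule. Expand each determinant along the first row.
D  = (-4)*[(-3)*(-1) - 3*(-4)] - (-3)*[(-1)*(-1) - 3*(-3)] + (-1)*[(-1)*(-4) - (-3)*(-3)]
  = (-4)*(15) - (-3)*(10) + (-1)*(-5) = -25
Dx = (-2)*[(-3)*(-1) - 3*(-4)] - (-3)*[(-19)*(-1) - 3*(-2)] + (-1)*[(-19)*(-4) - (-3)*(-2)]
  = (-2)*(15) - (-3)*(25) + (-1)*(70) = -25
Dy = (-4)*[(-19)*(-1) - 3*(-2)] - (-2)*[(-1)*(-1) - 3*(-3)] + (-1)*[(-1)*(-2) - (-19)*(-3)]
  = (-4)*(25) - (-2)*(10) + (-1)*(-55) = -25
Dz = (-4)*[(-3)*(-2) - (-19)*(-4)] - (-3)*[(-1)*(-2) - (-19)*(-3)] + (-2)*[(-1)*(-4) - (-3)*(-3)]
  = (-4)*(-70) - (-3)*(-55) + (-2)*(-5) = 125
x = Dx/D = -25/-25 = 1, y = Dy/D = -25/-25 = 1, z = Dz/D = 125/-25 = -5
Check eq1: (-4)(1) + (-3)(1) + (-1)(-5) = -2 = -2 ✓
Check eq2: (-1)(1) + (-3)(1) + (3)(-5) = -19 = -19 ✓
Check eq3: (-3)(1) + (-4)(1) + (-1)(-5) = -2 = -2 ✓

x = 1, y = 1, z = -5


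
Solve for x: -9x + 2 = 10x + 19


Starting with: -9x + 2 = 10x + 19
Move all x terms to left: (-9 - 10)x = 19 - 2
Simplify: -19x = 17
Divide both sides by -19: x = -17/19

x = -17/19


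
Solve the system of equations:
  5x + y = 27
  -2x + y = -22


Using Cramer's rule:
Determinant D = (5)(1) - (-2)(1) = 5 + 2 = 7
Dx = (27)(1) - (-22)(1) = 27 + 22 = 49
Dy = (5)(-22) - (-2)(27) = -110 + 54 = -56
x = Dx/D = 49/7 = 7
y = Dy/D = -56/7 = -8

x = 7, y = -8


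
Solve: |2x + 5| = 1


An absolute value equation |expr| = 1 gives two cases:
Case 1: 2x + 5 = 1
  2x = -4, so x = -2
Case 2: 2x + 5 = -1
  2x = -6, so x = -3

x = -3, x = -2


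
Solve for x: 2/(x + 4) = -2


Multiply both sides by (x + 4): 2 = -2(x + 4)
Distribute: 2 = -2x - 8
-2x = 2 + 8 = 10
x = -5

x = -5


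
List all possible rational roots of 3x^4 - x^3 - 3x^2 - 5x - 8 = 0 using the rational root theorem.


Rational root theorem: possible roots are ±p/q where:
  p divides the constant term (-8): p ∈ {1, 2, 4, 8}
  q divides the leading coefficient (3): q ∈ {1, 3}

All possible rational roots: -8, -4, -8/3, -2, -4/3, -1, -2/3, -1/3, 1/3, 2/3, 1, 4/3, 2, 8/3, 4, 8

-8, -4, -8/3, -2, -4/3, -1, -2/3, -1/3, 1/3, 2/3, 1, 4/3, 2, 8/3, 4, 8


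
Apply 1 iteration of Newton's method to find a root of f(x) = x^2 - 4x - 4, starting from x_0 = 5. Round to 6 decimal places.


Newton's method: x_(n+1) = x_n - f(x_n)/f'(x_n)
f(x) = x^2 - 4x - 4
f'(x) = 2x - 4

Iteration 1:
  f(5.000000) = 1.000000
  f'(5.000000) = 6.000000
  x_1 = 5.000000 - (1.000000)/(6.000000) = 4.833333

x_1 = 4.833333


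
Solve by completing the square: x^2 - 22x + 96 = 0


Start: x^2 - 22x + 96 = 0
Move constant: x^2 - 22x = -96
Half of -22 is -11, squared is 121
Add 121 to both sides: x^2 - 22x + 121 = 25
(x - 11)^2 = 25
x - 11 = ±5
x = 11 + 5 = 16 or x = 11 - 5 = 6

x = 6, x = 16


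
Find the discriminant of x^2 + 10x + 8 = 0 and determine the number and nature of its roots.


For ax^2 + bx + c = 0, discriminant D = b^2 - 4ac
Here a = 1, b = 10, c = 8
D = (10)^2 - 4(1)(8) = 100 - 32 = 68

D = 68 > 0 but not a perfect square
The equation has 2 distinct real irrational roots.

Discriminant = 68, 2 distinct real irrational roots


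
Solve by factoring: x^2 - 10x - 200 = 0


We need two numbers that multiply to -200 and add to -10.
Those numbers are -20 and 10 (since (-20) * 10 = -200 and (-20) + 10 = -10).
So x^2 - 10x - 200 = (x - 20)(x + 10) = 0
Setting each factor to zero: x = 20 or x = -10

x = -10, x = 20


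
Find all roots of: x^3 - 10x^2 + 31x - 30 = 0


Let p(x) = x^3 - 10x^2 + 31x - 30. By the rational root theorem (leading coefficient 1), any rational root is an integer divisor of 30: try ±1, ±2, ... in turn.
Test x = 1: value = -8 ≠ 0.
Test x = -1: value = -72 ≠ 0.
Test x = 2: value = 0 ✓, so (x - 2) is a factor.
Synthetic division by (x - 2): bring down 1; 1(2) - 10 = -8; (-8)(2) + 31 = 15; 15(2) - 30 = 0 → quotient x^2 - 8x + 15, remainder 0.
Solve the quadratic x^2 - 8x + 15 = 0: discriminant = (-8)^2 - 4(1)(15) = 64 - 60 = 4.
sqrt(4) = 2, so x = (8 ± 2)/2: x = 5 or x = 3.
Collecting all roots found:

x = 2, x = 3, x = 5


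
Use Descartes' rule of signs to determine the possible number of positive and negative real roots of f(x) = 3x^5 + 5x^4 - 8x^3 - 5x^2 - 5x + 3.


Descartes' rule of signs:

For positive roots, count sign changes in f(x) = 3x^5 + 5x^4 - 8x^3 - 5x^2 - 5x + 3:
Signs of coefficients: +, +, -, -, -, +
Number of sign changes: 2
Possible positive real roots: 2, 0

For negative roots, examine f(-x) = -3x^5 + 5x^4 + 8x^3 - 5x^2 + 5x + 3:
Signs of coefficients: -, +, +, -, +, +
Number of sign changes: 3
Possible negative real roots: 3, 1

Positive roots: 2 or 0; Negative roots: 3 or 1


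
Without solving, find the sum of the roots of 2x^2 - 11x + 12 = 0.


By Vieta's formulas for ax^2 + bx + c = 0:
  Sum of roots = -b/a
  Product of roots = c/a

Here a = 2, b = -11, c = 12
Sum = -(-11)/2 = 11/2
Product = 12/2 = 6

Sum = 11/2


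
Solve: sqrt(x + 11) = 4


Square both sides: x + 11 = 4^2 = 16
x = 16 - 11 = 5
x = 5
Check: sqrt(1*5 + 11) = sqrt(16) = 4 ✓

x = 5


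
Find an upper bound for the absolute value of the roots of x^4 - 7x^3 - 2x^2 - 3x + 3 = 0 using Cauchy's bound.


Cauchy's bound: all roots r satisfy |r| <= 1 + max(|a_i/a_n|) for i = 0,...,n-1
where a_n is the leading coefficient.

Coefficients: [1, -7, -2, -3, 3]
Leading coefficient a_n = 1
Ratios |a_i/a_n|: 7, 2, 3, 3
Maximum ratio: 7
Cauchy's bound: |r| <= 1 + 7 = 8

Upper bound = 8


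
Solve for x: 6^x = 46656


Express both sides with the same base.
46656 = 6^6
Since the bases match: x = 6

x = 6


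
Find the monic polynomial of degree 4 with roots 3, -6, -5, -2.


A monic polynomial with roots 3, -6, -5, -2 is:
p(x) = (x - 3)(x + 6)(x + 5)(x + 2)
After multiplying by (x - 3): x - 3
After multiplying by (x + 6): x^2 + 3x - 18
After multiplying by (x + 5): x^3 + 8x^2 - 3x - 90
After multiplying by (x + 2): x^4 + 10x^3 + 13x^2 - 96x - 180

x^4 + 10x^3 + 13x^2 - 96x - 180


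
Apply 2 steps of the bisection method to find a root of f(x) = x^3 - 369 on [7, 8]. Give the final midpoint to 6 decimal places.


f(x) = x^3 - 369
f(7) = -26 < 0
f(8) = 143 > 0

Step 1: midpoint = (7.000000 + 8.000000)/2 = 7.500000
  f(7.500000) = 52.875000
  f(mid) > 0, so root is in [7.000000, 7.500000]

Step 2: midpoint = (7.000000 + 7.500000)/2 = 7.250000
  f(7.250000) = 12.078125
  f(mid) > 0, so root is in [7.000000, 7.250000]

midpoint = 7.250000


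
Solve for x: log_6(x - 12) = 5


Convert to exponential form: x - 12 = 6^5 = 7776
x = 7776 + 12 = 7788
Check: log_6(7788 - 12) = log_6(7776) = log_6(7776) = 5 ✓

x = 7788


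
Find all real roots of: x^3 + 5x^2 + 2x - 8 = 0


Let p(x) = x^3 + 5x^2 + 2x - 8. By the rational root theorem (leading coefficient 1), any rational root is an integer divisor of 8: try ±1, ±2, ... in turn.
Test x = 1: value = 0 ✓, so (x - 1) is a factor.
Synthetic division by (x - 1): bring down 1; 1(1) + 5 = 6; 6(1) + 2 = 8; 8(1) - 8 = 0 → quotient x^2 + 6x + 8, remainder 0.
Solve the quadratic x^2 + 6x + 8 = 0: discriminant = 6^2 - 4(1)(8) = 36 - 32 = 4.
sqrt(4) = 2, so x = (-6 ± 2)/2: x = -2 or x = -4.

x = -4, x = -2, x = 1


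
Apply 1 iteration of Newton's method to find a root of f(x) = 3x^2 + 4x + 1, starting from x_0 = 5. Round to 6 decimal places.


Newton's method: x_(n+1) = x_n - f(x_n)/f'(x_n)
f(x) = 3x^2 + 4x + 1
f'(x) = 6x + 4

Iteration 1:
  f(5.000000) = 96.000000
  f'(5.000000) = 34.000000
  x_1 = 5.000000 - (96.000000)/(34.000000) = 2.176471

x_1 = 2.176471


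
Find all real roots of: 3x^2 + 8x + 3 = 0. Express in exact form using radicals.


Using the quadratic formula: x = (-b ± sqrt(b^2 - 4ac)) / (2a)
Here a = 3, b = 8, c = 3
Discriminant = b^2 - 4ac = 8^2 - 4(3)(3) = 64 - 36 = 28
Since discriminant = 28 > 0, there are two real roots.
x = (-8 ± 2*sqrt(7)) / 6
Simplifying: x = (-4 ± sqrt(7)) / 3
Numerically: x ≈ -0.4514 or x ≈ -2.2153

x = (-4 + sqrt(7)) / 3 or x = (-4 - sqrt(7)) / 3


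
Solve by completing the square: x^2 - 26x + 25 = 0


Start: x^2 - 26x + 25 = 0
Move constant: x^2 - 26x = -25
Half of -26 is -13, squared is 169
Add 169 to both sides: x^2 - 26x + 169 = 144
(x - 13)^2 = 144
x - 13 = ±12
x = 13 + 12 = 25 or x = 13 - 12 = 1

x = 1, x = 25


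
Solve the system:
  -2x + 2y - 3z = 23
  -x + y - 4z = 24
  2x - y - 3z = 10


Using Cramer's rule. Expand each determinant along the first row.
D  = (-2)*[1*(-3) - (-4)*(-1)] - 2*[(-1)*(-3) - (-4)*2] + (-3)*[(-1)*(-1) - 1*2]
  = (-2)*(-7) - 2*(11) + (-3)*(-1) = -5
Dx = 23*[1*(-3) - (-4)*(-1)] - 2*[24*(-3) - (-4)*10] + (-3)*[24*(-1) - 1*10]
  = 23*(-7) - 2*(-32) + (-3)*(-34) = 5
Dy = (-2)*[24*(-3) - (-4)*10] - 23*[(-1)*(-3) - (-4)*2] + (-3)*[(-1)*10 - 24*2]
  = (-2)*(-32) - 23*(11) + (-3)*(-58) = -15
Dz = (-2)*[1*10 - 24*(-1)] - 2*[(-1)*10 - 24*2] + 23*[(-1)*(-1) - 1*2]
  = (-2)*(34) - 2*(-58) + 23*(-1) = 25
x = Dx/D = 5/-5 = -1, y = Dy/D = -15/-5 = 3, z = Dz/D = 25/-5 = -5
Check eq1: (-2)(-1) + (2)(3) + (-3)(-5) = 23 = 23 ✓
Check eq2: (-1)(-1) + (1)(3) + (-4)(-5) = 24 = 24 ✓
Check eq3: (2)(-1) + (-1)(3) + (-3)(-5) = 10 = 10 ✓

x = -1, y = 3, z = -5


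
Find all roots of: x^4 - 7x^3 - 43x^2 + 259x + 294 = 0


Let p(x) = x^4 - 7x^3 - 43x^2 + 259x + 294. By the rational root theorem (leading coefficient 1), any rational root is an integer divisor of 294: try ±1, ±2, ... in turn.
Test x = 1: value = 504 ≠ 0.
Test x = -1: value = 0 ✓, so (x + 1) is a factor.
Synthetic division by (x + 1): bring down 1; 1(-1) - 7 = -8; (-8)(-1) - 43 = -35; (-35)(-1) + 259 = 294; 294(-1) + 294 = 0 → quotient x^3 - 8x^2 - 35x + 294, remainder 0.
Continue with the quotient x^3 - 8x^2 - 35x + 294 (candidates must divide 294; re-test x = -1 first in case it repeats).
Test x = -1: value = 320 ≠ 0.
Test x = 2: value = 200 ≠ 0.
Test x = -2: value = 324 ≠ 0.
Test x = 3: value = 144 ≠ 0.
Test x = -3: value = 300 ≠ 0.
Test x = 6: value = 12 ≠ 0.
Test x = -6: value = 0 ✓, so (x + 6) is a factor.
Synthetic division by (x + 6): bring down 1; 1(-6) - 8 = -14; (-14)(-6) - 35 = 49; 49(-6) + 294 = 0 → quotient x^2 - 14x + 49, remainder 0.
Solve the quadratic x^2 - 14x + 49 = 0: discriminant = (-14)^2 - 4(1)(49) = 196 - 196 = 0.
Discriminant = 0, so a double root: x = 14/2 = 7.
Collecting all roots found:

x = -6, x = -1, x = 7 (multiplicity 2)


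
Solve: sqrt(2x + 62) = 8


Square both sides: 2x + 62 = 8^2 = 64
2x = 64 - 62 = 2
x = 1
Check: sqrt(2*1 + 62) = sqrt(64) = 8 ✓

x = 1


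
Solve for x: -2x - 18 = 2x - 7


Starting with: -2x - 18 = 2x - 7
Move all x terms to left: (-2 - 2)x = -7 + 18
Simplify: -4x = 11
Divide both sides by -4: x = -11/4

x = -11/4


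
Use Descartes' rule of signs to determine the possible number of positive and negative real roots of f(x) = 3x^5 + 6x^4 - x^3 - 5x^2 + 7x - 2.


Descartes' rule of signs:

For positive roots, count sign changes in f(x) = 3x^5 + 6x^4 - x^3 - 5x^2 + 7x - 2:
Signs of coefficients: +, +, -, -, +, -
Number of sign changes: 3
Possible positive real roots: 3, 1

For negative roots, examine f(-x) = -3x^5 + 6x^4 + x^3 - 5x^2 - 7x - 2:
Signs of coefficients: -, +, +, -, -, -
Number of sign changes: 2
Possible negative real roots: 2, 0

Positive roots: 3 or 1; Negative roots: 2 or 0


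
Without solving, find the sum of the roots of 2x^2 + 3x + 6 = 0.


By Vieta's formulas for ax^2 + bx + c = 0:
  Sum of roots = -b/a
  Product of roots = c/a

Here a = 2, b = 3, c = 6
Sum = -(3)/2 = -3/2
Product = 6/2 = 3

Sum = -3/2


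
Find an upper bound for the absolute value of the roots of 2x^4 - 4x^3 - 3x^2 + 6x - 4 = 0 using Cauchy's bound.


Cauchy's bound: all roots r satisfy |r| <= 1 + max(|a_i/a_n|) for i = 0,...,n-1
where a_n is the leading coefficient.

Coefficients: [2, -4, -3, 6, -4]
Leading coefficient a_n = 2
Ratios |a_i/a_n|: 2, 3/2, 3, 2
Maximum ratio: 3
Cauchy's bound: |r| <= 1 + 3 = 4

Upper bound = 4


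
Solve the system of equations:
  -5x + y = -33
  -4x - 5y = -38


Using Cramer's rule:
Determinant D = (-5)(-5) - (-4)(1) = 25 + 4 = 29
Dx = (-33)(-5) - (-38)(1) = 165 + 38 = 203
Dy = (-5)(-38) - (-4)(-33) = 190 - 132 = 58
x = Dx/D = 203/29 = 7
y = Dy/D = 58/29 = 2

x = 7, y = 2


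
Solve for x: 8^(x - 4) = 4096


Express both sides with the same base.
4096 = 8^4
Since the bases match, equate exponents: x - 4 = 4
So x = 4 - (-4) = 8

x = 8


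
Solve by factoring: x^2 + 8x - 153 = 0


We need two numbers that multiply to -153 and add to 8.
Those numbers are 17 and -9 (since 17 * (-9) = -153 and 17 + (-9) = 8).
So x^2 + 8x - 153 = (x + 17)(x - 9) = 0
Setting each factor to zero: x = -17 or x = 9

x = -17, x = 9


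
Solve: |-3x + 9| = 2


An absolute value equation |expr| = 2 gives two cases:
Case 1: -3x + 9 = 2
  -3x = -7, so x = 7/3
Case 2: -3x + 9 = -2
  -3x = -11, so x = 11/3

x = 7/3, x = 11/3


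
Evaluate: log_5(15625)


We need the exponent such that 5^? = 15625
5^6 = 15625
Therefore log_5(15625) = 6

6


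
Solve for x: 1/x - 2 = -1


Subtract -2 from both sides: 1/x = 1
Multiply both sides by x: 1 = 1 * x
Divide by 1: x = 1

x = 1


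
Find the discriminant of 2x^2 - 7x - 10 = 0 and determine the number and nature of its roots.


For ax^2 + bx + c = 0, discriminant D = b^2 - 4ac
Here a = 2, b = -7, c = -10
D = (-7)^2 - 4(2)(-10) = 49 + 80 = 129

D = 129 > 0 but not a perfect square
The equation has 2 distinct real irrational roots.

Discriminant = 129, 2 distinct real irrational roots


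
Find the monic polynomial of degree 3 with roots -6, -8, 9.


A monic polynomial with roots -6, -8, 9 is:
p(x) = (x + 6)(x + 8)(x - 9)
After multiplying by (x + 6): x + 6
After multiplying by (x + 8): x^2 + 14x + 48
After multiplying by (x - 9): x^3 + 5x^2 - 78x - 432

x^3 + 5x^2 - 78x - 432


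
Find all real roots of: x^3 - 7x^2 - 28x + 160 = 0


Let p(x) = x^3 - 7x^2 - 28x + 160. By the rational root theorem (leading coefficient 1), any rational root is an integer divisor of 160: try ±1, ±2, ... in turn.
Test x = 1: value = 126 ≠ 0.
Test x = -1: value = 180 ≠ 0.
Test x = 2: value = 84 ≠ 0.
Test x = -2: value = 180 ≠ 0.
Test x = 4: value = 0 ✓, so (x - 4) is a factor.
Synthetic division by (x - 4): bring down 1; 1(4) - 7 = -3; (-3)(4) - 28 = -40; (-40)(4) + 160 = 0 → quotient x^2 - 3x - 40, remainder 0.
Solve the quadratic x^2 - 3x - 40 = 0: discriminant = (-3)^2 - 4(1)(-40) = 9 + 160 = 169.
sqrt(169) = 13, so x = (3 ± 13)/2: x = 8 or x = -5.

x = -5, x = 4, x = 8


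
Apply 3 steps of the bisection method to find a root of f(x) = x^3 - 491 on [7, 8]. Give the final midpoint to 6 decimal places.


f(x) = x^3 - 491
f(7) = -148 < 0
f(8) = 21 > 0

Step 1: midpoint = (7.000000 + 8.000000)/2 = 7.500000
  f(7.500000) = -69.125000
  f(mid) < 0, so root is in [7.500000, 8.000000]

Step 2: midpoint = (7.500000 + 8.000000)/2 = 7.750000
  f(7.750000) = -25.515625
  f(mid) < 0, so root is in [7.750000, 8.000000]

Step 3: midpoint = (7.750000 + 8.000000)/2 = 7.875000
  f(7.875000) = -2.626953
  f(mid) < 0, so root is in [7.875000, 8.000000]

midpoint = 7.875000


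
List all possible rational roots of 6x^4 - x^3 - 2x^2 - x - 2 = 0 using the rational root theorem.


Rational root theorem: possible roots are ±p/q where:
  p divides the constant term (-2): p ∈ {1, 2}
  q divides the leading coefficient (6): q ∈ {1, 2, 3, 6}

All possible rational roots: -2, -1, -2/3, -1/2, -1/3, -1/6, 1/6, 1/3, 1/2, 2/3, 1, 2

-2, -1, -2/3, -1/2, -1/3, -1/6, 1/6, 1/3, 1/2, 2/3, 1, 2


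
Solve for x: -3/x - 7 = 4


Subtract -7 from both sides: -3/x = 11
Multiply both sides by x: -3 = 11 * x
Divide by 11: x = -3/11

x = -3/11


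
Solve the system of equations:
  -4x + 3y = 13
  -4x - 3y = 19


Using Cramer's rule:
Determinant D = (-4)(-3) - (-4)(3) = 12 + 12 = 24
Dx = (13)(-3) - (19)(3) = -39 - 57 = -96
Dy = (-4)(19) - (-4)(13) = -76 + 52 = -24
x = Dx/D = -96/24 = -4
y = Dy/D = -24/24 = -1

x = -4, y = -1


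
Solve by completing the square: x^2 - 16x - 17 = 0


Start: x^2 - 16x - 17 = 0
Move constant: x^2 - 16x = 17
Half of -16 is -8, squared is 64
Add 64 to both sides: x^2 - 16x + 64 = 81
(x - 8)^2 = 81
x - 8 = ±9
x = 8 + 9 = 17 or x = 8 - 9 = -1

x = -1, x = 17
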